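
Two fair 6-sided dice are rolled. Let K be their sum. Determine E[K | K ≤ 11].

48/7

P(K ≤ 11) = 35/36.
E[K | K ≤ 11] = (20/3) / (35/36) = 48/7.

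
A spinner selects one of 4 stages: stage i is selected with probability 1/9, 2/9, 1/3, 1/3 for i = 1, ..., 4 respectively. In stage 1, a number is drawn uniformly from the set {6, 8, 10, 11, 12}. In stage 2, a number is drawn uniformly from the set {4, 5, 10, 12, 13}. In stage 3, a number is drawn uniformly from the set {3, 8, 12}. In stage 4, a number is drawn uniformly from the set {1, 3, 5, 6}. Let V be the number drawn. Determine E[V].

245/36

E[V | stage 1] = (6+8+10+11+12)/5 = 47/5.
E[V | stage 2] = (4+5+10+12+13)/5 = 44/5.
E[V | stage 3] = (3+8+12)/3 = 23/3.
E[V | stage 4] = (1+3+5+6)/4 = 15/4.
By the law of total expectation,
E[V] = (1/9)·(47/5) + (2/9)·(44/5) + (1/3)·(23/3) + (1/3)·(15/4) = 245/36.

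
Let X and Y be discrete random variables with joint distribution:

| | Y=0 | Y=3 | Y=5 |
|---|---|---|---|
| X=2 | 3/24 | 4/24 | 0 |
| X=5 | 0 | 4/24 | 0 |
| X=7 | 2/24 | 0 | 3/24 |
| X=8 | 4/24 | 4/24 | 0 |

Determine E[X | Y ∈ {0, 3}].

16/3

P(Y ∈ {0, 3}) = 7/8.
Summing X·P(X=x,Y=y) over the conditioning event gives 14/3.
E[X | Y ∈ {0, 3}] = (14/3) / (7/8) = 16/3.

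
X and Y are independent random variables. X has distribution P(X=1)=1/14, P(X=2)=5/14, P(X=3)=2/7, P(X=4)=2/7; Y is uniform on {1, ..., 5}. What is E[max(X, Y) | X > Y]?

82/25

P(X > Y) = 5/14.
Summing max(X,Y)·P(x,y) over outcomes with X > Y gives 41/35.
E[max(X, Y) | X > Y] = (41/35) / (5/14) = 82/25.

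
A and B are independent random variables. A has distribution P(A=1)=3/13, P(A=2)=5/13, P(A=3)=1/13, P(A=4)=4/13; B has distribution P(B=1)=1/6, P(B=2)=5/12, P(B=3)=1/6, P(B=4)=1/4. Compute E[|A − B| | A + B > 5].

27/20

P(A + B > 5) = 5/13.
Summing |A−B|·P(x,y) over outcomes with A + B > 5 gives 27/52.
E[|A − B| | A + B > 5] = (27/52) / (5/13) = 27/20.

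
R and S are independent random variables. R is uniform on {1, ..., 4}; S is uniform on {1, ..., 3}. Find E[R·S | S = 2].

P(S = 2) = 1/3.
Summing RS·P(x,y) over outcomes with S = 2 gives 5/3.
E[R·S | S = 2] = (5/3) / (1/3) = 5.

5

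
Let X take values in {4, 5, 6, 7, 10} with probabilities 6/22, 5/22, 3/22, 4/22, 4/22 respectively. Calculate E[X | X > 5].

86/11

P(X > 5) = 1/2.
Σ over the event: 6·3/22 + 7·2/11 + 10·2/11 = 43/11.
E[X | X > 5] = (43/11) / (1/2) = 86/11.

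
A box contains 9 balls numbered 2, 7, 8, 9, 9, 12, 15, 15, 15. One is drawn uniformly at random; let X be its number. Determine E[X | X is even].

22/3

P(X is even) = 1/3.
Σ over the event: 2·1/9 + 8·1/9 + 12·1/9 = 22/9.
E[X | X is even] = (22/9) / (1/3) = 22/3.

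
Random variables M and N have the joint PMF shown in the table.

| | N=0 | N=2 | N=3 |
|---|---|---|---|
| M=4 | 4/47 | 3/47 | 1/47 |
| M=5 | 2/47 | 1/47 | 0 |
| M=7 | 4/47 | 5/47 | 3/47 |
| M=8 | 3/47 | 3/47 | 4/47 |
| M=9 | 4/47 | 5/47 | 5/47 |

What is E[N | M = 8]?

9/5

P(M = 8) = 10/47.
Σ N·P over the event = 0·(3/47) + 2·(3/47) + 3·(4/47) = 18/47.
E[N | M = 8] = (18/47) / (10/47) = 9/5.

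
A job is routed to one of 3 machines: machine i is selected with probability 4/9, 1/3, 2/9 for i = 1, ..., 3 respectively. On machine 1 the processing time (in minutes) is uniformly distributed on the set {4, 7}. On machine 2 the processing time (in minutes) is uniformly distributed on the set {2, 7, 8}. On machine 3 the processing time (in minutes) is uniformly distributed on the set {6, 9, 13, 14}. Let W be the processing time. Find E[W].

E[W | machine 1] = (4+7)/2 = 11/2.
E[W | machine 2] = (2+7+8)/3 = 17/3.
E[W | machine 3] = (6+9+13+14)/4 = 21/2.
By the law of total expectation,
E[W] = (4/9)·(11/2) + (1/3)·(17/3) + (2/9)·(21/2) = 20/3.

20/3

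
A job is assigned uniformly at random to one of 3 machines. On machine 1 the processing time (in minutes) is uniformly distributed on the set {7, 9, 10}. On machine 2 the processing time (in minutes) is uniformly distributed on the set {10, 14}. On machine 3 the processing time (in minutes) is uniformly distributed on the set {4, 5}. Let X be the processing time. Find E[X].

151/18

E[X | machine 1] = (7+9+10)/3 = 26/3.
E[X | machine 2] = (10+14)/2 = 12.
E[X | machine 3] = (4+5)/2 = 9/2.
E[X] = (1/3)·(26/3) + (1/3)·(12) + (1/3)·(9/2) = 151/18.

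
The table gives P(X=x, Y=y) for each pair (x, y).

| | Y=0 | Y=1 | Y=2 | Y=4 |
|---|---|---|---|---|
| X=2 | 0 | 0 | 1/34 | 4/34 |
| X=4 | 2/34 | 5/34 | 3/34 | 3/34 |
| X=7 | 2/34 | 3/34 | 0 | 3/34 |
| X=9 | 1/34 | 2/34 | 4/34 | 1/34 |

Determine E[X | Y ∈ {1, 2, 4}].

P(Y ∈ {1, 2, 4}) = 29/34.
Summing X·P(X=x,Y=y) over the conditioning event gives 159/34.
E[X | Y ∈ {1, 2, 4}] = (159/34) / (29/34) = 159/29.

159/29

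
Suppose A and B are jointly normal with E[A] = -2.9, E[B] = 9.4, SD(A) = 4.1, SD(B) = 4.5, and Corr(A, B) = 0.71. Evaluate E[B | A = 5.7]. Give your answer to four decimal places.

16.1017

For a bivariate normal, E[B | A=x] = μ_B + ρ·(σ_B/σ_A)·(x − μ_A).
E[B | A=5.7] = 9.4 + (0.71)·(4.5/4.1)·(5.7 − (-2.9)) = 9.4 + (0.77927)·(8.6) = 16.1017.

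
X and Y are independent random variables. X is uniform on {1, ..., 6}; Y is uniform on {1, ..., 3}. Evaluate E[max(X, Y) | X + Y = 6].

4

P(X + Y = 6) = 1/6.
Summing max(X,Y)·P(x,y) over outcomes with X + Y = 6 gives 2/3.
E[max(X, Y) | X + Y = 6] = (2/3) / (1/6) = 4.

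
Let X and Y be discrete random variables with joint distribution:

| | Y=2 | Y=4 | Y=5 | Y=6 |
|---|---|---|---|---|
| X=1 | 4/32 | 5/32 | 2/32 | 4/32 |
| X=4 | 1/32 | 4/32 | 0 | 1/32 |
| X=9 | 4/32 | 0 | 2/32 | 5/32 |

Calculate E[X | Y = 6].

P(Y = 6) = 5/16.
Σ X·P over the event = 1·(4/32) + 4·(1/32) + 9·(5/32) = 53/32.
E[X | Y = 6] = (53/32) / (5/16) = 53/10.

53/10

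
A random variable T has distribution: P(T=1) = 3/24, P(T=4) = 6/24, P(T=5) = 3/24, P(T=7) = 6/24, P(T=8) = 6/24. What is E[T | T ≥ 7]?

15/2

P(T ≥ 7) = 1/2.
Σ over the event: 7·1/4 + 8·1/4 = 15/4.
E[T | T ≥ 7] = (15/4) / (1/2) = 15/2.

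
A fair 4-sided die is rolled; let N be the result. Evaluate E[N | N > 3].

Given N > 3, N is equally likely to be any of {4}.
E[N | N > 3] = (4) / 1 = 4.

4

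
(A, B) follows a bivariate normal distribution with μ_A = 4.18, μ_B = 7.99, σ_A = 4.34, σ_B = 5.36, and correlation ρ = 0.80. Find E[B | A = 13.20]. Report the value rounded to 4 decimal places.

The regression of B on A has slope ρ·σ_B/σ_A and passes through (μ_A, μ_B).
E[B | A=13.20] = 7.99 + (0.80)·(5.36/4.34)·(13.20 − (4.18)) = 7.99 + (0.98802)·(9.02) = 16.9019.

16.9019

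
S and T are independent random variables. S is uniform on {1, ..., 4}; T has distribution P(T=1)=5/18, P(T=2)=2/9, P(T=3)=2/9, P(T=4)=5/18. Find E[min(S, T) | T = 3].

P(T = 3) = 2/9.
Summing min(S,T)·P(x,y) over outcomes with T = 3 gives 1/2.
E[min(S, T) | T = 3] = (1/2) / (2/9) = 9/4.

9/4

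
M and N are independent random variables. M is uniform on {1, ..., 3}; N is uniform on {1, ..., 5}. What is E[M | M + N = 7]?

5/2

P(M + N = 7) = 2/15.
Summing M·P(x,y) over outcomes with M + N = 7 gives 1/3.
E[M | M + N = 7] = (1/3) / (2/15) = 5/2.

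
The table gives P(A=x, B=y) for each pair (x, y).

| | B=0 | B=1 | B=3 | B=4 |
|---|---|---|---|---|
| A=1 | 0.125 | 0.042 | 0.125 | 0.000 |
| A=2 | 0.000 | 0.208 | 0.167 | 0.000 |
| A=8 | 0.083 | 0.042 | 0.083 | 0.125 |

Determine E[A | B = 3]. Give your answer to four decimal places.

2.9947

P(B = 3) = 0.375.
Summing A·P(A=x,B=y) over the conditioning event gives 1.123.
E[A | B = 3] = (1.123) / (0.375) = 2.9947.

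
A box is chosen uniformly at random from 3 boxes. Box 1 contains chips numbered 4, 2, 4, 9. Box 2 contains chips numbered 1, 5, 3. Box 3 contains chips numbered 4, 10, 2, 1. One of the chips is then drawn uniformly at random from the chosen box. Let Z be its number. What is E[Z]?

E[Z | box 1] = (4+2+4+9)/4 = 19/4.
E[Z | box 2] = (1+5+3)/3 = 3.
E[Z | box 3] = (4+10+2+1)/4 = 17/4.
E[Z] = (1/3)·(19/4) + (1/3)·(3) + (1/3)·(17/4) = 4.

4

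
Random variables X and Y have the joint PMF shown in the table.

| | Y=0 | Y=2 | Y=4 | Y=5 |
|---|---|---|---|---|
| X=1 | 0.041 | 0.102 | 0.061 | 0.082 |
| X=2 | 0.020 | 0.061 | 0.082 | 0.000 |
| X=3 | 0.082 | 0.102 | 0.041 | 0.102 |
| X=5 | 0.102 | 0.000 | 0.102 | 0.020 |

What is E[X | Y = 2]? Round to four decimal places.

P(Y = 2) = 0.265.
Σ X·P over the event = 1·(0.102) + 2·(0.061) + 3·(0.102) = 0.530.
E[X | Y = 2] = (0.530) / (0.265) = 2.0000.

2.0000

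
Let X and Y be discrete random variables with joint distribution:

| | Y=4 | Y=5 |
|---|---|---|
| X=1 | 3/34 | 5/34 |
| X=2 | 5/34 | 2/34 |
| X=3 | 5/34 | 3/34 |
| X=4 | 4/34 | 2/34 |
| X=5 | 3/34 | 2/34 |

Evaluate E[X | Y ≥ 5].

18/7

P(Y ≥ 5) = 7/17.
Σ X·P over the event = 1·(5/34) + 2·(2/34) + 3·(3/34) + 4·(2/34) + 5·(2/34) = 18/17.
E[X | Y ≥ 5] = (18/17) / (7/17) = 18/7.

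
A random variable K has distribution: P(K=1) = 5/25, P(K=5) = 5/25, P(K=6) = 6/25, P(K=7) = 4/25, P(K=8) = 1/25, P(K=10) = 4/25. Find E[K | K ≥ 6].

P(K ≥ 6) = 3/5.
Σ over the event: 6·6/25 + 7·4/25 + 8·1/25 + 10·4/25 = 112/25.
E[K | K ≥ 6] = (112/25) / (3/5) = 112/15.

112/15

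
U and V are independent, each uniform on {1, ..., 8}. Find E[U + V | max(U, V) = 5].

Outcomes with max(U, V) = 5: (1,5), (2,5), (3,5), (4,5), (5,1), (5,2), (5,3), (5,4), (5,5), each with probability 1/64.
E[U + V | max(U, V) = 5] = (6 + 7 + 8 + 9 + 6 + 7 + 8 + 9 + 10) / 9 = 70/9.

70/9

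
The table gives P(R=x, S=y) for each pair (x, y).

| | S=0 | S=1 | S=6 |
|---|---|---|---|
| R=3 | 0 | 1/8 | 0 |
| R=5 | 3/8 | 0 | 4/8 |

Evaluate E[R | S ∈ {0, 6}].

5

P(S ∈ {0, 6}) = 7/8.
Σ R·P over the event = 5·(3/8) + 5·(4/8) = 35/8.
E[R | S ∈ {0, 6}] = (35/8) / (7/8) = 5.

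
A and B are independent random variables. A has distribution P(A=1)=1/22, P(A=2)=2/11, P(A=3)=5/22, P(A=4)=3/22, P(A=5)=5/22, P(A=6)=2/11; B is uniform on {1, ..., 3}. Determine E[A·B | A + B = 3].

P(A + B = 3) = 5/66.
Summing AB·P(x,y) over outcomes with A + B = 3 gives 5/33.
E[A·B | A + B = 3] = (5/33) / (5/66) = 2.

2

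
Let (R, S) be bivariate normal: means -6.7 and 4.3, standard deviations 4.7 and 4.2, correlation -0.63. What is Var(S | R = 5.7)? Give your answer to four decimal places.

For a bivariate normal, Var(S | R=x) = σ_S²(1 − ρ²).
Var(S | R=5.7) = (4.2)²·(1 − (-0.63)²) = 17.64·0.6031 = 10.6387.

10.6387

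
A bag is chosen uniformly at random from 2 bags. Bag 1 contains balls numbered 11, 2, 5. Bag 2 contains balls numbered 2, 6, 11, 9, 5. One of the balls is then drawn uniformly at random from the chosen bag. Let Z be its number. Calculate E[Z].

E[Z | bag 1] = (11+2+5)/3 = 6.
E[Z | bag 2] = (2+6+11+9+5)/5 = 33/5.
E[Z] = (1/2)·(6) + (1/2)·(33/5) = 63/10.

63/10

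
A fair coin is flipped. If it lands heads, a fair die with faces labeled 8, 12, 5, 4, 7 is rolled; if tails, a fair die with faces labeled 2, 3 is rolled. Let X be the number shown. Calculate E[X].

97/20

E[X | heads] = (8+12+5+4+7)/5 = 36/5.
E[X | tails] = (2+3)/2 = 5/2.
E[X] = (1/2)·(36/5) + (1/2)·(5/2) = 97/20.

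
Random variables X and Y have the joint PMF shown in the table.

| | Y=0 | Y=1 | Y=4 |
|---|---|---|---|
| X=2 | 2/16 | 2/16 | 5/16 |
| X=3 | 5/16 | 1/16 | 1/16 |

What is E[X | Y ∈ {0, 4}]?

32/13

P(Y ∈ {0, 4}) = 13/16.
Σ X·P over the event = 2·(2/16) + 2·(5/16) + 3·(5/16) + 3·(1/16) = 2.
E[X | Y ∈ {0, 4}] = (2) / (13/16) = 32/13.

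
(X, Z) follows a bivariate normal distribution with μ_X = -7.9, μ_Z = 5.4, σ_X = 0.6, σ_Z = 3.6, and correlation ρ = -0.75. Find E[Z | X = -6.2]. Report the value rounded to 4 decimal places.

E[Z | X=x] = μ_Z + ρ(σ_Z/σ_X)(x − μ_X) for jointly normal variables.
E[Z | X=-6.2] = 5.4 + (-0.75)·(3.6/0.6)·(-6.2 − (-7.9)) = 5.4 + (-4.5)·(1.7) = -2.2500.

-2.2500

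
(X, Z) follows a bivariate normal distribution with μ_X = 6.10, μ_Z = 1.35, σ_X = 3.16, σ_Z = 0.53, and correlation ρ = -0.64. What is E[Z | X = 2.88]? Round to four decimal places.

For a bivariate normal, E[Z | X=x] = μ_Z + ρ·(σ_Z/σ_X)·(x − μ_X).
E[Z | X=2.88] = 1.35 + (-0.64)·(0.53/3.16)·(2.88 − (6.10)) = 1.35 + (-0.10734)·(-3.22) = 1.6956.

1.6956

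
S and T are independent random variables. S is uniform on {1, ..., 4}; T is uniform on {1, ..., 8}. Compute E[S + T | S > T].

Outcomes with S > T: (2,1), (3,1), (3,2), (4,1), (4,2), (4,3), each with probability 1/32.
E[S + T | S > T] = (3 + 4 + 5 + 5 + 6 + 7) / 6 = 5.

5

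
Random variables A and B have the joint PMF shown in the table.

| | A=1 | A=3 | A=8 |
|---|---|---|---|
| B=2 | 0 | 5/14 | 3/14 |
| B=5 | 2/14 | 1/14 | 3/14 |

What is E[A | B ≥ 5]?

29/6

P(B ≥ 5) = 3/7.
Σ A·P over the event = 1·(2/14) + 3·(1/14) + 8·(3/14) = 29/14.
E[A | B ≥ 5] = (29/14) / (3/7) = 29/6.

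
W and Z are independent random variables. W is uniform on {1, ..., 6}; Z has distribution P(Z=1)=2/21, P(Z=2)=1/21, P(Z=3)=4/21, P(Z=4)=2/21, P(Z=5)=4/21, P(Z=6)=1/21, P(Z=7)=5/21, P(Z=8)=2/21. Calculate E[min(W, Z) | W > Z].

P(W > Z) = 17/63.
Summing min(W,Z)·P(x,y) over outcomes with W > Z gives 5/7.
E[min(W, Z) | W > Z] = (5/7) / (17/63) = 45/17.

45/17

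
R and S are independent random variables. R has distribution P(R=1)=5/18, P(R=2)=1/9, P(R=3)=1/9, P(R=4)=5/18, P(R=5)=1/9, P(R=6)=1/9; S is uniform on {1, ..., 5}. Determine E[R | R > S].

176/39

P(R > S) = 13/30.
Summing R·P(x,y) over outcomes with R > S gives 88/45.
E[R | R > S] = (88/45) / (13/30) = 176/39.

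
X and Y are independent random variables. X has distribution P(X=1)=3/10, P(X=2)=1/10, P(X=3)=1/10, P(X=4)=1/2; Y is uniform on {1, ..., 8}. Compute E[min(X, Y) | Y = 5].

14/5

P(Y = 5) = 1/8.
Summing min(X,Y)·P(x,y) over outcomes with Y = 5 gives 7/20.
E[min(X, Y) | Y = 5] = (7/20) / (1/8) = 14/5.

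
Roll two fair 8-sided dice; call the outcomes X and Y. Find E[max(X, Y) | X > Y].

6

P(X > Y) = 7/16.
Summing max(X,Y)·P(x,y) over outcomes with X > Y gives 21/8.
E[max(X, Y) | X > Y] = (21/8) / (7/16) = 6.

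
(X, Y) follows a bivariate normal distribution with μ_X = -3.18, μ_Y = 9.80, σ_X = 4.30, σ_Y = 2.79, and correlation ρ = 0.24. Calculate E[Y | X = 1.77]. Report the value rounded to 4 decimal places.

10.5708

E[Y | X=x] = μ_Y + ρ(σ_Y/σ_X)(x − μ_X) for jointly normal variables.
E[Y | X=1.77] = 9.80 + (0.24)·(2.79/4.30)·(1.77 − (-3.18)) = 9.80 + (0.15572)·(4.95) = 10.5708.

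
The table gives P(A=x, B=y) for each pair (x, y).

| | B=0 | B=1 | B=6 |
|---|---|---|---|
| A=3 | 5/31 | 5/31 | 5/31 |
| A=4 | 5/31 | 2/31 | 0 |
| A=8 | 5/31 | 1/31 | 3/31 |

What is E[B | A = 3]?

P(A = 3) = 15/31.
Σ B·P over the event = 0·(5/31) + 1·(5/31) + 6·(5/31) = 35/31.
E[B | A = 3] = (35/31) / (15/31) = 7/3.

7/3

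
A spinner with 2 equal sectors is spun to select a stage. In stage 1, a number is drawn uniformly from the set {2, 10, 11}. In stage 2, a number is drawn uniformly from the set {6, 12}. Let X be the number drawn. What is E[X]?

E[X | stage 1] = (2+10+11)/3 = 23/3.
E[X | stage 2] = (6+12)/2 = 9.
E[X] = (1/2)·(23/3) + (1/2)·(9) = 25/3.

25/3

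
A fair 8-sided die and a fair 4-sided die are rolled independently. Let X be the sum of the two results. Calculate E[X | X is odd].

7

P(X is odd) = 1/2.
Σ over the event: 3·1/16 + 5·1/8 + 7·1/8 + 9·1/8 + 11·1/16 = 7/2.
E[X | X is odd] = (7/2) / (1/2) = 7.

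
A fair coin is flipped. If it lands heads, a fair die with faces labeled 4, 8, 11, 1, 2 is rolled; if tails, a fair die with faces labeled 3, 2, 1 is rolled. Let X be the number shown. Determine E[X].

18/5

E[X | heads] = (4+8+11+1+2)/5 = 26/5.
E[X | tails] = (3+2+1)/3 = 2.
E[X] = (1/2)·(26/5) + (1/2)·(2) = 18/5.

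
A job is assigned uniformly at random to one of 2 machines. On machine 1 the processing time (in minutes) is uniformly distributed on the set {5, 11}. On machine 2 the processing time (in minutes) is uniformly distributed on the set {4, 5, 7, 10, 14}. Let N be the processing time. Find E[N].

8

E[N | machine 1] = (5+11)/2 = 8.
E[N | machine 2] = (4+5+7+10+14)/5 = 8.
By the law of total expectation,
E[N] = (1/2)·(8) + (1/2)·(8) = 8.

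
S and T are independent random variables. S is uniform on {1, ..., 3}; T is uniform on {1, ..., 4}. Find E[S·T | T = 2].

Outcomes with T = 2: (1,2), (2,2), (3,2), each with probability 1/12.
E[S·T | T = 2] = (2 + 4 + 6) / 3 = 4.

4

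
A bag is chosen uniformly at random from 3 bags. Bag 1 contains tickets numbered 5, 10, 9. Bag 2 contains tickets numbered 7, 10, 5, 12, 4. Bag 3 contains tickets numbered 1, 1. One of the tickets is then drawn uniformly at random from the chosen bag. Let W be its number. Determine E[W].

E[W | bag 1] = (5+10+9)/3 = 8.
E[W | bag 2] = (7+10+5+12+4)/5 = 38/5.
E[W | bag 3] = (1+1)/2 = 1.
E[W] = (1/3)·(8) + (1/3)·(38/5) + (1/3)·(1) = 83/15.

83/15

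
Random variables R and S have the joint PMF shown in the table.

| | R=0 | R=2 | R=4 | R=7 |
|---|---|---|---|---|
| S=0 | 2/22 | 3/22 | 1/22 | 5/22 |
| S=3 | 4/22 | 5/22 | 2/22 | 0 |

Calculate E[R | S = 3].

P(S = 3) = 1/2.
Σ R·P over the event = 0·(4/22) + 2·(5/22) + 4·(2/22) = 9/11.
E[R | S = 3] = (9/11) / (1/2) = 18/11.

18/11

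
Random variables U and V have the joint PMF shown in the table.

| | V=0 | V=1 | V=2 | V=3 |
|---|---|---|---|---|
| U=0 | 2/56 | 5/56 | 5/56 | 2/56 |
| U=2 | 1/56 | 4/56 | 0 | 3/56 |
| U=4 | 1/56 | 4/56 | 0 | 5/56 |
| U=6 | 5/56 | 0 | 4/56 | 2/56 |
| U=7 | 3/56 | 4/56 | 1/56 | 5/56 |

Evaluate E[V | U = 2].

P(U = 2) = 1/7.
Summing V·P(U=x,V=y) over the conditioning event gives 13/56.
E[V | U = 2] = (13/56) / (1/7) = 13/8.

13/8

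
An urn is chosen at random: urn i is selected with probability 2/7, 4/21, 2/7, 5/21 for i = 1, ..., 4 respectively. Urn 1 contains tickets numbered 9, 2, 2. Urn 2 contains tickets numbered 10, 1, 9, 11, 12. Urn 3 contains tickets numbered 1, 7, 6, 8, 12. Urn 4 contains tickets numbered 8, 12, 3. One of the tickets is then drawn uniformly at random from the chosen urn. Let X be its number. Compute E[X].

299/45

E[X | urn 1] = (9+2+2)/3 = 13/3.
E[X | urn 2] = (10+1+9+11+12)/5 = 43/5.
E[X | urn 3] = (1+7+6+8+12)/5 = 34/5.
E[X | urn 4] = (8+12+3)/3 = 23/3.
By the law of total expectation,
E[X] = (2/7)·(13/3) + (4/21)·(43/5) + (2/7)·(34/5) + (5/21)·(23/3) = 299/45.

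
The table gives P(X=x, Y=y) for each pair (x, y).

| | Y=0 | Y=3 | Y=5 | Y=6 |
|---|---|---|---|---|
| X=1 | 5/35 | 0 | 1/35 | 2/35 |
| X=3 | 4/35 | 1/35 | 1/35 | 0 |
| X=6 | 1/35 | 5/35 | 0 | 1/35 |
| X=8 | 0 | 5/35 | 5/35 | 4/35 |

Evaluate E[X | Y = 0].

P(Y = 0) = 2/7.
Summing X·P(X=x,Y=y) over the conditioning event gives 23/35.
E[X | Y = 0] = (23/35) / (2/7) = 23/10.

23/10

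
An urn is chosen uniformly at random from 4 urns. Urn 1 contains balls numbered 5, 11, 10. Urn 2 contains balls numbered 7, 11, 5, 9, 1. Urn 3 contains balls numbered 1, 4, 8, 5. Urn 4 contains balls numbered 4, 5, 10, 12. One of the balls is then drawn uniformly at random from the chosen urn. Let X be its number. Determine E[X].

1651/240

E[X | urn 1] = (5+11+10)/3 = 26/3.
E[X | urn 2] = (7+11+5+9+1)/5 = 33/5.
E[X | urn 3] = (1+4+8+5)/4 = 9/2.
E[X | urn 4] = (4+5+10+12)/4 = 31/4.
E[X] = (1/4)·(26/3) + (1/4)·(33/5) + (1/4)·(9/2) + (1/4)·(31/4) = 1651/240.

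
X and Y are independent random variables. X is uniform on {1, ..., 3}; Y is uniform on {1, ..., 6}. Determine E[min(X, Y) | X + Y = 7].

2

Outcomes with X + Y = 7: (1,6), (2,5), (3,4), each with probability 1/18.
E[min(X, Y) | X + Y = 7] = (1 + 2 + 3) / 3 = 2.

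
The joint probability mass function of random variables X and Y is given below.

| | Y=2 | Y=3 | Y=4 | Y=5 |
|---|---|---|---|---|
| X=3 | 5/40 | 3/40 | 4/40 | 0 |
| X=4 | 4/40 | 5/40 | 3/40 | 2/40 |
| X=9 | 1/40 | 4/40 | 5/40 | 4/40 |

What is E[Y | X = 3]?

P(X = 3) = 3/10.
Σ Y·P over the event = 2·(5/40) + 3·(3/40) + 4·(4/40) = 7/8.
E[Y | X = 3] = (7/8) / (3/10) = 35/12.

35/12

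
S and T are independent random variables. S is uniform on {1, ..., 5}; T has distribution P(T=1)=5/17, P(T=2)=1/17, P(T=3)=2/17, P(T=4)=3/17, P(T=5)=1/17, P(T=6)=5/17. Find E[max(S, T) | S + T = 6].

13/3

P(S + T = 6) = 12/85.
Summing max(S,T)·P(x,y) over outcomes with S + T = 6 gives 52/85.
E[max(S, T) | S + T = 6] = (52/85) / (12/85) = 13/3.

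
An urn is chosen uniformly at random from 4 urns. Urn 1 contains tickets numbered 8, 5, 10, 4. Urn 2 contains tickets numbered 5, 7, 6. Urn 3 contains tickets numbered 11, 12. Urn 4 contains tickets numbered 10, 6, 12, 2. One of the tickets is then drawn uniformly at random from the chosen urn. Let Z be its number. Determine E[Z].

E[Z | urn 1] = (8+5+10+4)/4 = 27/4.
E[Z | urn 2] = (5+7+6)/3 = 6.
E[Z | urn 3] = (11+12)/2 = 23/2.
E[Z | urn 4] = (10+6+12+2)/4 = 15/2.
By the law of total expectation,
E[Z] = (1/4)·(27/4) + (1/4)·(6) + (1/4)·(23/2) + (1/4)·(15/2) = 127/16.

127/16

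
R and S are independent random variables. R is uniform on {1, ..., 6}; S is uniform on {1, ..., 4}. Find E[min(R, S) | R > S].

P(R > S) = 7/12.
Summing min(R,S)·P(x,y) over outcomes with R > S gives 5/4.
E[min(R, S) | R > S] = (5/4) / (7/12) = 15/7.

15/7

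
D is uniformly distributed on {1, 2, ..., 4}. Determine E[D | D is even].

Given D is even, D is equally likely to be any of {2, 4}.
E[D | D is even] = (2 + 4) / 2 = 3.

3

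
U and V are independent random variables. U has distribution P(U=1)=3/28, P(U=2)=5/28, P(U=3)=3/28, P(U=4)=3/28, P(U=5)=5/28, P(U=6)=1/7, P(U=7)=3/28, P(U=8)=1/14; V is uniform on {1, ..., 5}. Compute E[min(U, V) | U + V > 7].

224/65

P(U + V > 7) = 13/28.
Summing min(U,V)·P(x,y) over outcomes with U + V > 7 gives 8/5.
E[min(U, V) | U + V > 7] = (8/5) / (13/28) = 224/65.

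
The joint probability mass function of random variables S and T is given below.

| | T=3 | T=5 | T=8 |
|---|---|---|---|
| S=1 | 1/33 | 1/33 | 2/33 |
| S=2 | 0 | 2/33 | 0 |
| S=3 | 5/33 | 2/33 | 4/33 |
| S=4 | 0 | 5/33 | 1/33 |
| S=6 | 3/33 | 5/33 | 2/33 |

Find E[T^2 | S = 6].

P(S = 6) = 10/33.
Summing T^2·P(S=x,T=y) over the conditioning event gives 280/33.
E[T^2 | S = 6] = (280/33) / (10/33) = 28.

28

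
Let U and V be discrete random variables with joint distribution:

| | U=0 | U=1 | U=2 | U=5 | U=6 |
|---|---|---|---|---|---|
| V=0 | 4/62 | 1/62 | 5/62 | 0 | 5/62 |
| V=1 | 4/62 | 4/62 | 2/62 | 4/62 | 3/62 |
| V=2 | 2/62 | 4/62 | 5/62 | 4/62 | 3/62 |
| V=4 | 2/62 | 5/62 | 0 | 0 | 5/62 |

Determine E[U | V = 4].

35/12

P(V = 4) = 6/31.
Σ U·P over the event = 0·(2/62) + 1·(5/62) + 6·(5/62) = 35/62.
E[U | V = 4] = (35/62) / (6/31) = 35/12.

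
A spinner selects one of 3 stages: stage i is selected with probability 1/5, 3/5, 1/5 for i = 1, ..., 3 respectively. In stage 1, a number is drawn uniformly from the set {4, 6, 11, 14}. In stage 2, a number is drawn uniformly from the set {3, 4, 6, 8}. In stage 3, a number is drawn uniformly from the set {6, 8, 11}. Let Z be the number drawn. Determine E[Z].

197/30

E[Z | stage 1] = (4+6+11+14)/4 = 35/4.
E[Z | stage 2] = (3+4+6+8)/4 = 21/4.
E[Z | stage 3] = (6+8+11)/3 = 25/3.
By the law of total expectation,
E[Z] = (1/5)·(35/4) + (3/5)·(21/4) + (1/5)·(25/3) = 197/30.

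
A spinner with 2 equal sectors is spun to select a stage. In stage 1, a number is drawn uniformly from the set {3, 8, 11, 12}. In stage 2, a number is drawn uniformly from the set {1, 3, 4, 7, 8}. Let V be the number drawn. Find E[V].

131/20

E[V | stage 1] = (3+8+11+12)/4 = 17/2.
E[V | stage 2] = (1+3+4+7+8)/5 = 23/5.
E[V] = (1/2)·(17/2) + (1/2)·(23/5) = 131/20.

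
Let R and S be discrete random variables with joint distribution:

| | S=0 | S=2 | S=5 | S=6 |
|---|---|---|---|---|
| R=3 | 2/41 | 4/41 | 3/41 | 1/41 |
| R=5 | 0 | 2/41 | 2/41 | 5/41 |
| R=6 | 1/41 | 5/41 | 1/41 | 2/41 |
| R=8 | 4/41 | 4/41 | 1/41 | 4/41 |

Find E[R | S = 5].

P(S = 5) = 7/41.
Σ R·P over the event = 3·(3/41) + 5·(2/41) + 6·(1/41) + 8·(1/41) = 33/41.
E[R | S = 5] = (33/41) / (7/41) = 33/7.

33/7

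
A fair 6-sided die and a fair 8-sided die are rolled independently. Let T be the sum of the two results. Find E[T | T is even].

8

P(T is even) = 1/2.
Σ over the event: 2·1/48 + 4·1/16 + 6·5/48 + 8·1/8 + 10·5/48 + 12·1/16 + 14·1/48 = 4.
E[T | T is even] = (4) / (1/2) = 8.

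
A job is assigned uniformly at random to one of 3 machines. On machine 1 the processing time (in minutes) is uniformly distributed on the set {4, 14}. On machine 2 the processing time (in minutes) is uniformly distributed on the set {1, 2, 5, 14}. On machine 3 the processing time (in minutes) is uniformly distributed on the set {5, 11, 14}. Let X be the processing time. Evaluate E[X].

49/6

E[X | machine 1] = (4+14)/2 = 9.
E[X | machine 2] = (1+2+5+14)/4 = 11/2.
E[X | machine 3] = (5+11+14)/3 = 10.
By the law of total expectation,
E[X] = (1/3)·(9) + (1/3)·(11/2) + (1/3)·(10) = 49/6.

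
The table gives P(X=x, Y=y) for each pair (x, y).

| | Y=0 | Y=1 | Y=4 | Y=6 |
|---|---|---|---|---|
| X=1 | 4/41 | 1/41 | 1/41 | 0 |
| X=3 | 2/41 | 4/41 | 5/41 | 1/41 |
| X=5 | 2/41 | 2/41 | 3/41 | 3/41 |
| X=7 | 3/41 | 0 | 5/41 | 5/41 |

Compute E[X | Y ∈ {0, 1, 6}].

P(Y ∈ {0, 1, 6}) = 27/41.
Summing X·P(X=x,Y=y) over the conditioning event gives 117/41.
E[X | Y ∈ {0, 1, 6}] = (117/41) / (27/41) = 13/3.

13/3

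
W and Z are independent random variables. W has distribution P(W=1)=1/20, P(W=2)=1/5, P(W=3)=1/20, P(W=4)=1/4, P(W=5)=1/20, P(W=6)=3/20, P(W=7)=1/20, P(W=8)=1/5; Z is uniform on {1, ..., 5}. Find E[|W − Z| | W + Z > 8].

69/20

P(W + Z > 8) = 2/5.
Summing |W−Z|·P(x,y) over outcomes with W + Z > 8 gives 69/50.
E[|W − Z| | W + Z > 8] = (69/50) / (2/5) = 69/20.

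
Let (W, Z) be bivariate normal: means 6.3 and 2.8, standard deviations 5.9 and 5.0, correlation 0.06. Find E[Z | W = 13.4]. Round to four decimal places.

E[Z | W=x] = μ_Z + ρ(σ_Z/σ_W)(x − μ_W) for jointly normal variables.
E[Z | W=13.4] = 2.8 + (0.06)·(5.0/5.9)·(13.4 − (6.3)) = 2.8 + (0.050847)·(7.1) = 3.1610.

3.1610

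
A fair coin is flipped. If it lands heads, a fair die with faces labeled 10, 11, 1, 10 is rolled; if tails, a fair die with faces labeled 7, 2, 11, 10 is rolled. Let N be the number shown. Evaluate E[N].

31/4

E[N | heads] = (10+11+1+10)/4 = 8.
E[N | tails] = (7+2+11+10)/4 = 15/2.
By the law of total expectation,
E[N] = (1/2)·(8) + (1/2)·(15/2) = 31/4.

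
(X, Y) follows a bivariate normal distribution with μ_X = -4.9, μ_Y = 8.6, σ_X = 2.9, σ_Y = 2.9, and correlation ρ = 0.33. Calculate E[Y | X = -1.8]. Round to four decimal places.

E[Y | X=x] = μ_Y + ρ(σ_Y/σ_X)(x − μ_X) for jointly normal variables.
E[Y | X=-1.8] = 8.6 + (0.33)·(2.9/2.9)·(-1.8 − (-4.9)) = 8.6 + (0.33)·(3.1) = 9.6230.

9.6230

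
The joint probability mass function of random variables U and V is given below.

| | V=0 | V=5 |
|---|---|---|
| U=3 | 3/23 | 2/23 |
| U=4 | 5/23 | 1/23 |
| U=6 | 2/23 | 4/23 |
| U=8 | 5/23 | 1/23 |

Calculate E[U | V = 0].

P(V = 0) = 15/23.
Σ U·P over the event = 3·(3/23) + 4·(5/23) + 6·(2/23) + 8·(5/23) = 81/23.
E[U | V = 0] = (81/23) / (15/23) = 27/5.

27/5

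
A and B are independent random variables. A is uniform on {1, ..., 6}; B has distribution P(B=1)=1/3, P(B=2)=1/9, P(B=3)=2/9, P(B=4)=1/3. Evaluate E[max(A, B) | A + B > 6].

P(A + B > 6) = 23/54.
Summing max(A,B)·P(x,y) over outcomes with A + B > 6 gives 58/27.
E[max(A, B) | A + B > 6] = (58/27) / (23/54) = 116/23.

116/23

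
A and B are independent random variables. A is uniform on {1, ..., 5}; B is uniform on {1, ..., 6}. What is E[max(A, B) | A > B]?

Outcomes with A > B: (2,1), (3,1), (3,2), (4,1), (4,2), (4,3), (5,1), (5,2), (5,3), (5,4), each with probability 1/30.
E[max(A, B) | A > B] = (2 + 3 + 3 + 4 + 4 + 4 + 5 + 5 + 5 + 5) / 10 = 4.

4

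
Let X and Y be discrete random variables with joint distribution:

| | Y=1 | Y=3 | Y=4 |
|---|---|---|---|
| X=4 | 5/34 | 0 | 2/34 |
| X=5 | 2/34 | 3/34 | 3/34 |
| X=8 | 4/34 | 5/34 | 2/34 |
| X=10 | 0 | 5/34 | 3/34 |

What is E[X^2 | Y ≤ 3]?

P(Y ≤ 3) = 12/17.
Σ X^2·P over the event = 16·(5/34) + 25·(2/34) + 25·(3/34) + 64·(4/34) + 64·(5/34) + 100·(5/34) = 1281/34.
E[X^2 | Y ≤ 3] = (1281/34) / (12/17) = 427/8.

427/8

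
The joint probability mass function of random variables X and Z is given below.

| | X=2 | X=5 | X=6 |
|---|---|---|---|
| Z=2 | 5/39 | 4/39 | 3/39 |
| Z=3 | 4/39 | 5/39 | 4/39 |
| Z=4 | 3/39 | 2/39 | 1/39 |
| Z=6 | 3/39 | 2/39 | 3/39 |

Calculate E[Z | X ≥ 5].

83/24

P(X ≥ 5) = 8/13.
Summing Z·P(X=x,Z=y) over the conditioning event gives 83/39.
E[Z | X ≥ 5] = (83/39) / (8/13) = 83/24.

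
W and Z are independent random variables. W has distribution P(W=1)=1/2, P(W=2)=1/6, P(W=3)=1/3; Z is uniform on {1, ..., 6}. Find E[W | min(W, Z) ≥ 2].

P(min(W, Z) ≥ 2) = 5/12.
Summing W·P(x,y) over outcomes with min(W, Z) ≥ 2 gives 10/9.
E[W | min(W, Z) ≥ 2] = (10/9) / (5/12) = 8/3.

8/3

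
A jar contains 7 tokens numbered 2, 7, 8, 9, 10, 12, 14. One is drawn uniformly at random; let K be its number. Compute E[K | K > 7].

P(K > 7) = 5/7.
Σ over the event: 8·1/7 + 9·1/7 + 10·1/7 + 12·1/7 + 14·1/7 = 53/7.
E[K | K > 7] = (53/7) / (5/7) = 53/5.

53/5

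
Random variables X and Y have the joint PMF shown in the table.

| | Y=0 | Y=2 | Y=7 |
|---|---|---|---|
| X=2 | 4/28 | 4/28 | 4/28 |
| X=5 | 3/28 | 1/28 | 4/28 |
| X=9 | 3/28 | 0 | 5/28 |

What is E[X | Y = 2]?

13/5

P(Y = 2) = 5/28.
Σ X·P over the event = 2·(4/28) + 5·(1/28) = 13/28.
E[X | Y = 2] = (13/28) / (5/28) = 13/5.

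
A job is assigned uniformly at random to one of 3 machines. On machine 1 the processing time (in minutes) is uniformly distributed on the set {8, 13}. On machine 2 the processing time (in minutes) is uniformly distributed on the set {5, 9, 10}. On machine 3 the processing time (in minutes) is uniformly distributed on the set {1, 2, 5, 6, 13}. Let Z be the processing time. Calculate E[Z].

239/30

E[Z | machine 1] = (8+13)/2 = 21/2.
E[Z | machine 2] = (5+9+10)/3 = 8.
E[Z | machine 3] = (1+2+5+6+13)/5 = 27/5.
By the law of total expectation,
E[Z] = (1/3)·(21/2) + (1/3)·(8) + (1/3)·(27/5) = 239/30.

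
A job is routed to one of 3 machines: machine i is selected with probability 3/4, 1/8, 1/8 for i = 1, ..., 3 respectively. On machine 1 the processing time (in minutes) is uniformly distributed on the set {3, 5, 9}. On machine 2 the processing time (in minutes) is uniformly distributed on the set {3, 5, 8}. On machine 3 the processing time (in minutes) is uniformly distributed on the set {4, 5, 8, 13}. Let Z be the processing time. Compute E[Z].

281/48

E[Z | machine 1] = (3+5+9)/3 = 17/3.
E[Z | machine 2] = (3+5+8)/3 = 16/3.
E[Z | machine 3] = (4+5+8+13)/4 = 15/2.
E[Z] = (3/4)·(17/3) + (1/8)·(16/3) + (1/8)·(15/2) = 281/48.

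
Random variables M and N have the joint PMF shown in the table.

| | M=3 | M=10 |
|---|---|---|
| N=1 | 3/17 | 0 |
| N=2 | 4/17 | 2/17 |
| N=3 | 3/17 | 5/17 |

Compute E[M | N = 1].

P(N = 1) = 3/17.
Σ M·P over the event = 3·(3/17) = 9/17.
E[M | N = 1] = (9/17) / (3/17) = 3.

3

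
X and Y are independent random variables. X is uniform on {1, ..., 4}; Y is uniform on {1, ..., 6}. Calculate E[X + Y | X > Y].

P(X > Y) = 1/4.
Summing (X+Y)·P(x,y) over outcomes with X > Y gives 5/4.
E[X + Y | X > Y] = (5/4) / (1/4) = 5.

5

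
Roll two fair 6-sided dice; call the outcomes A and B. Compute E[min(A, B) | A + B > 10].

16/3

Outcomes with A + B > 10: (5,6), (6,5), (6,6), each with probability 1/36.
E[min(A, B) | A + B > 10] = (5 + 5 + 6) / 3 = 16/3.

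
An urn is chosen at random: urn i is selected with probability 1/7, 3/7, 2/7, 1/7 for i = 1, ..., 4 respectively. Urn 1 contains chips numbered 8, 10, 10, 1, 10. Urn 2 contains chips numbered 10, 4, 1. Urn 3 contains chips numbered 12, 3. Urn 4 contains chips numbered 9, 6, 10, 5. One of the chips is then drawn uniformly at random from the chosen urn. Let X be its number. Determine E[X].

453/70

E[X | urn 1] = (8+10+10+1+10)/5 = 39/5.
E[X | urn 2] = (10+4+1)/3 = 5.
E[X | urn 3] = (12+3)/2 = 15/2.
E[X | urn 4] = (9+6+10+5)/4 = 15/2.
By the law of total expectation,
E[X] = (1/7)·(39/5) + (3/7)·(5) + (2/7)·(15/2) + (1/7)·(15/2) = 453/70.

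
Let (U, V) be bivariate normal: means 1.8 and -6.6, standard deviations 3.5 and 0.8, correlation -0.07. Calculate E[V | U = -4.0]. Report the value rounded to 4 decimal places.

-6.5072

For a bivariate normal, E[V | U=x] = μ_V + ρ·(σ_V/σ_U)·(x − μ_U).
E[V | U=-4.0] = -6.6 + (-0.07)·(0.8/3.5)·(-4.0 − (1.8)) = -6.6 + (-0.016)·(-5.8) = -6.5072.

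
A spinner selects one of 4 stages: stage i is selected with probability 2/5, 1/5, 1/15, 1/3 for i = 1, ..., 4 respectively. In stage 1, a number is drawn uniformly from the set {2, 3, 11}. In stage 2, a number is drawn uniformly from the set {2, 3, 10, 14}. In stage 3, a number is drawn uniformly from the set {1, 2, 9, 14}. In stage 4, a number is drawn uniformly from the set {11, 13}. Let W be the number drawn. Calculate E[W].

E[W | stage 1] = (2+3+11)/3 = 16/3.
E[W | stage 2] = (2+3+10+14)/4 = 29/4.
E[W | stage 3] = (1+2+9+14)/4 = 13/2.
E[W | stage 4] = (11+13)/2 = 12.
E[W] = (2/5)·(16/3) + (1/5)·(29/4) + (1/15)·(13/2) + (1/3)·(12) = 481/60.

481/60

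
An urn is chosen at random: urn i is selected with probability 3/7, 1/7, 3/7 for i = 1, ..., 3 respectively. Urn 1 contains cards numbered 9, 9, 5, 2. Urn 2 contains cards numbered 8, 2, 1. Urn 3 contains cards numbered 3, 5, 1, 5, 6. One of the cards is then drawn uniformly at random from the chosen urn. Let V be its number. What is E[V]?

59/12

E[V | urn 1] = (9+9+5+2)/4 = 25/4.
E[V | urn 2] = (8+2+1)/3 = 11/3.
E[V | urn 3] = (3+5+1+5+6)/5 = 4.
By the law of total expectation,
E[V] = (3/7)·(25/4) + (1/7)·(11/3) + (3/7)·(4) = 59/12.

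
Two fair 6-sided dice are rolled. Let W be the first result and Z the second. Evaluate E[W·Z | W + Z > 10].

Outcomes with W + Z > 10: (5,6), (6,5), (6,6), each with probability 1/36.
E[W·Z | W + Z > 10] = (30 + 30 + 36) / 3 = 32.

32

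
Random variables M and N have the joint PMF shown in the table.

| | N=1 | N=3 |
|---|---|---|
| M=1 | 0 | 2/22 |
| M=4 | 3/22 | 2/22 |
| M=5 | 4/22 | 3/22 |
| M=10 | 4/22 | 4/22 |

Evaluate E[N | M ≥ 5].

P(M ≥ 5) = 15/22.
Σ N·P over the event = 1·(4/22) + 3·(3/22) + 1·(4/22) + 3·(4/22) = 29/22.
E[N | M ≥ 5] = (29/22) / (15/22) = 29/15.

29/15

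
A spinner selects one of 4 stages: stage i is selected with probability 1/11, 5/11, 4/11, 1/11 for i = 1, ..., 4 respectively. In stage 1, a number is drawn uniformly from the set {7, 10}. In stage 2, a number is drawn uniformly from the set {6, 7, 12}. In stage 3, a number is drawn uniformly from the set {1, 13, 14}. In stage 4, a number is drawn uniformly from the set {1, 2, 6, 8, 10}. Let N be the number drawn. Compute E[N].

E[N | stage 1] = (7+10)/2 = 17/2.
E[N | stage 2] = (6+7+12)/3 = 25/3.
E[N | stage 3] = (1+13+14)/3 = 28/3.
E[N | stage 4] = (1+2+6+8+10)/5 = 27/5.
E[N] = (1/11)·(17/2) + (5/11)·(25/3) + (4/11)·(28/3) + (1/11)·(27/5) = 929/110.

929/110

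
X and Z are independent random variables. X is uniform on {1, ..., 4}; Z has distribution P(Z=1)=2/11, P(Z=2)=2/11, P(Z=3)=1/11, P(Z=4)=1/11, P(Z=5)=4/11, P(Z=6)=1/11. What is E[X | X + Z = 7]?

P(X + Z = 7) = 7/44.
Summing X·P(x,y) over outcomes with X + Z = 7 gives 4/11.
E[X | X + Z = 7] = (4/11) / (7/44) = 16/7.

16/7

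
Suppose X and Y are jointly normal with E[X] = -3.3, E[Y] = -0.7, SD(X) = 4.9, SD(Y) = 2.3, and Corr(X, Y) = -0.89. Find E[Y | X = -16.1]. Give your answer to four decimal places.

4.6473

The regression of Y on X has slope ρ·σ_Y/σ_X and passes through (μ_X, μ_Y).
E[Y | X=-16.1] = -0.7 + (-0.89)·(2.3/4.9)·(-16.1 − (-3.3)) = -0.7 + (-0.41776)·(-12.8) = 4.6473.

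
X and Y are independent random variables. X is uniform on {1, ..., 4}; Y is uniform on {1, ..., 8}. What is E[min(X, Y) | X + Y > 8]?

3

P(X + Y > 8) = 5/16.
Summing min(X,Y)·P(x,y) over outcomes with X + Y > 8 gives 15/16.
E[min(X, Y) | X + Y > 8] = (15/16) / (5/16) = 3.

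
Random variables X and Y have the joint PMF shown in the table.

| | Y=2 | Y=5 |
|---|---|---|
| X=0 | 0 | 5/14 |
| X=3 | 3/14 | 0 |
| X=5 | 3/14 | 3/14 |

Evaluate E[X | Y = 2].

P(Y = 2) = 3/7.
Σ X·P over the event = 3·(3/14) + 5·(3/14) = 12/7.
E[X | Y = 2] = (12/7) / (3/7) = 4.

4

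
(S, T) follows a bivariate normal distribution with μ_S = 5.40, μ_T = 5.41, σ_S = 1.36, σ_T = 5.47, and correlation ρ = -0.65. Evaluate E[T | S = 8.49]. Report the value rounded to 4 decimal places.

The regression of T on S has slope ρ·σ_T/σ_S and passes through (μ_S, μ_T).
E[T | S=8.49] = 5.41 + (-0.65)·(5.47/1.36)·(8.49 − (5.40)) = 5.41 + (-2.61434)·(3.09) = -2.6683.

-2.6683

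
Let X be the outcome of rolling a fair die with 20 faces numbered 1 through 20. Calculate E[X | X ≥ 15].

35/2

Given X ≥ 15, X is equally likely to be any of {15, 16, 17, 18, 19, 20}.
E[X | X ≥ 15] = (15 + 16 + 17 + 18 + 19 + 20) / 6 = 35/2.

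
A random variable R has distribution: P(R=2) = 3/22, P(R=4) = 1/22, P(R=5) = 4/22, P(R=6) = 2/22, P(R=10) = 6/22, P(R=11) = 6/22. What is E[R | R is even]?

41/6

P(R is even) = 6/11.
Σ over the event: 2·3/22 + 4·1/22 + 6·1/11 + 10·3/11 = 41/11.
E[R | R is even] = (41/11) / (6/11) = 41/6.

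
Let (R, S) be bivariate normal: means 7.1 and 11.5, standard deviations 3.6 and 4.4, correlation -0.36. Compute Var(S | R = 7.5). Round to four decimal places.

16.8509

Var(S | R=x) = (1 − ρ²)·σ_S².
Var(S | R=7.5) = (4.4)²·(1 − (-0.36)²) = 19.36·0.8704 = 16.8509.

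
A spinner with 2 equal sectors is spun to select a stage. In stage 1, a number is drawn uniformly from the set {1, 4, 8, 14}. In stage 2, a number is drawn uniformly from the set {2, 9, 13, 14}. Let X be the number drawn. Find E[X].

65/8

E[X | stage 1] = (1+4+8+14)/4 = 27/4.
E[X | stage 2] = (2+9+13+14)/4 = 19/2.
E[X] = (1/2)·(27/4) + (1/2)·(19/2) = 65/8.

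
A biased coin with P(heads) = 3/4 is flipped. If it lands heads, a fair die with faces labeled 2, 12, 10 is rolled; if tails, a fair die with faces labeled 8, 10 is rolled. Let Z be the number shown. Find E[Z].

E[Z | heads] = (2+12+10)/3 = 8.
E[Z | tails] = (8+10)/2 = 9.
E[Z] = (3/4)·(8) + (1/4)·(9) = 33/4.

33/4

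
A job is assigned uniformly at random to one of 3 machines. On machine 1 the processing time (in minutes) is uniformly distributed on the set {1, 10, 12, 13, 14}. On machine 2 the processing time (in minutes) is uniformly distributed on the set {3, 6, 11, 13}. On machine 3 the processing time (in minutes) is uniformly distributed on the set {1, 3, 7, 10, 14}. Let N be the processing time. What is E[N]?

101/12

E[N | machine 1] = (1+10+12+13+14)/5 = 10.
E[N | machine 2] = (3+6+11+13)/4 = 33/4.
E[N | machine 3] = (1+3+7+10+14)/5 = 7.
E[N] = (1/3)·(10) + (1/3)·(33/4) + (1/3)·(7) = 101/12.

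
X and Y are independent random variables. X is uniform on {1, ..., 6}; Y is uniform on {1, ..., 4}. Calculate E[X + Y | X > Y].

P(X > Y) = 7/12.
Summing (X+Y)·P(x,y) over outcomes with X > Y gives 47/12.
E[X + Y | X > Y] = (47/12) / (7/12) = 47/7.

47/7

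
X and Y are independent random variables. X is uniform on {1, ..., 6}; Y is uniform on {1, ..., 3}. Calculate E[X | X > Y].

P(X > Y) = 2/3.
Summing X·P(x,y) over outcomes with X > Y gives 53/18.
E[X | X > Y] = (53/18) / (2/3) = 53/12.

53/12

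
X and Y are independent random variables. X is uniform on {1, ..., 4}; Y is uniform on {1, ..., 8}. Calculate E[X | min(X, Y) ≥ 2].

P(min(X, Y) ≥ 2) = 21/32.
Summing X·P(x,y) over outcomes with min(X, Y) ≥ 2 gives 63/32.
E[X | min(X, Y) ≥ 2] = (63/32) / (21/32) = 3.

3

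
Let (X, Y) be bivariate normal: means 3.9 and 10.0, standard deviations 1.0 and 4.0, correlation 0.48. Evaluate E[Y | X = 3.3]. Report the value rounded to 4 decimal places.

8.8480

The regression of Y on X has slope ρ·σ_Y/σ_X and passes through (μ_X, μ_Y).
E[Y | X=3.3] = 10.0 + (0.48)·(4.0/1.0)·(3.3 − (3.9)) = 10.0 + (1.92)·(-0.6) = 8.8480.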